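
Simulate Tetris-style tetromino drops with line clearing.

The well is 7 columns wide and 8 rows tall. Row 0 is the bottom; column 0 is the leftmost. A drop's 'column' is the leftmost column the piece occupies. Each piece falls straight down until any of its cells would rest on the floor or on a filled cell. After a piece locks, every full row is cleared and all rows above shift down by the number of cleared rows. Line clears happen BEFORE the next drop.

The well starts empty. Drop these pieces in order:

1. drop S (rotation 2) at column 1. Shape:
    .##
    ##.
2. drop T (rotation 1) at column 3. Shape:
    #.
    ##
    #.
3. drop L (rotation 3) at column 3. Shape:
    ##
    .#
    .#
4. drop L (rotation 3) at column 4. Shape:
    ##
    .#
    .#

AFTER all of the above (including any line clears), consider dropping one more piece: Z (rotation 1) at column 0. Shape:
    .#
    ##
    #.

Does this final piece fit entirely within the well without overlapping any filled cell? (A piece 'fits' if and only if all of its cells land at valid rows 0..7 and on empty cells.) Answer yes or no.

Answer: yes

Derivation:
Drop 1: S rot2 at col 1 lands with bottom-row=0; cleared 0 line(s) (total 0); column heights now [0 1 2 2 0 0 0], max=2
Drop 2: T rot1 at col 3 lands with bottom-row=2; cleared 0 line(s) (total 0); column heights now [0 1 2 5 4 0 0], max=5
Drop 3: L rot3 at col 3 lands with bottom-row=4; cleared 0 line(s) (total 0); column heights now [0 1 2 7 7 0 0], max=7
Drop 4: L rot3 at col 4 lands with bottom-row=5; cleared 0 line(s) (total 0); column heights now [0 1 2 7 8 8 0], max=8
Test piece Z rot1 at col 0 (width 2): heights before test = [0 1 2 7 8 8 0]; fits = True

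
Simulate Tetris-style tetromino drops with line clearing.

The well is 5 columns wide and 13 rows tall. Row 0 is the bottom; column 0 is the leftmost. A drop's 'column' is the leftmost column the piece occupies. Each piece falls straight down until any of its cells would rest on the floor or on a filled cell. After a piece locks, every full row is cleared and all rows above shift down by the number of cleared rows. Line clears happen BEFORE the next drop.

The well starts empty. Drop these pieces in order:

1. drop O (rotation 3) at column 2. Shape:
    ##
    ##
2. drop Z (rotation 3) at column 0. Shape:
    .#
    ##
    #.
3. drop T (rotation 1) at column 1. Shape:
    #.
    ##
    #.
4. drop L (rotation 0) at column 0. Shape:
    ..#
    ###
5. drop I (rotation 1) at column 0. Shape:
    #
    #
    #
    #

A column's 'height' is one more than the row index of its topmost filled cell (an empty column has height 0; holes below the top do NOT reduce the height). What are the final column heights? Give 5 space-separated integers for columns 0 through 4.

Answer: 11 7 8 2 0

Derivation:
Drop 1: O rot3 at col 2 lands with bottom-row=0; cleared 0 line(s) (total 0); column heights now [0 0 2 2 0], max=2
Drop 2: Z rot3 at col 0 lands with bottom-row=0; cleared 0 line(s) (total 0); column heights now [2 3 2 2 0], max=3
Drop 3: T rot1 at col 1 lands with bottom-row=3; cleared 0 line(s) (total 0); column heights now [2 6 5 2 0], max=6
Drop 4: L rot0 at col 0 lands with bottom-row=6; cleared 0 line(s) (total 0); column heights now [7 7 8 2 0], max=8
Drop 5: I rot1 at col 0 lands with bottom-row=7; cleared 0 line(s) (total 0); column heights now [11 7 8 2 0], max=11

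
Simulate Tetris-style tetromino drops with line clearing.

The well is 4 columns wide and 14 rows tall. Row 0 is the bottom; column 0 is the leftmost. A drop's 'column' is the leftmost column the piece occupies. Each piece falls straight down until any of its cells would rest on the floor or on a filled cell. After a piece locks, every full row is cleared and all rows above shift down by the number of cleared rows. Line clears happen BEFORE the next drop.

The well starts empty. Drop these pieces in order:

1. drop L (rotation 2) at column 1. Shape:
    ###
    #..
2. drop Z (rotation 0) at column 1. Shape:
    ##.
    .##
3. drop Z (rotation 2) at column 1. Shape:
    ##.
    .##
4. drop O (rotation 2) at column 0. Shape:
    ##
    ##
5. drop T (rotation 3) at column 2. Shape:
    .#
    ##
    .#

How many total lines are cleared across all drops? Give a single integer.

Drop 1: L rot2 at col 1 lands with bottom-row=0; cleared 0 line(s) (total 0); column heights now [0 2 2 2], max=2
Drop 2: Z rot0 at col 1 lands with bottom-row=2; cleared 0 line(s) (total 0); column heights now [0 4 4 3], max=4
Drop 3: Z rot2 at col 1 lands with bottom-row=4; cleared 0 line(s) (total 0); column heights now [0 6 6 5], max=6
Drop 4: O rot2 at col 0 lands with bottom-row=6; cleared 0 line(s) (total 0); column heights now [8 8 6 5], max=8
Drop 5: T rot3 at col 2 lands with bottom-row=5; cleared 1 line(s) (total 1); column heights now [7 7 6 7], max=7

Answer: 1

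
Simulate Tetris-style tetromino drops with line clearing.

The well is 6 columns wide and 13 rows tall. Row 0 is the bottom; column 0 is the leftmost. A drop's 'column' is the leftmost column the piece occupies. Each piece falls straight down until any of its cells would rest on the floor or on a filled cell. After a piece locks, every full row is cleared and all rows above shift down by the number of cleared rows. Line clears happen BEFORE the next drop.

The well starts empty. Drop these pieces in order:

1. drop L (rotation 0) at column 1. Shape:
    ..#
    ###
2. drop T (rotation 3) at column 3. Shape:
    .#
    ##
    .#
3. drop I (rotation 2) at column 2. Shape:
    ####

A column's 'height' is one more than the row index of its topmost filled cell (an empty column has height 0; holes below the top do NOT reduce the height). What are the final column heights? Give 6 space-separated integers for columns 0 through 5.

Drop 1: L rot0 at col 1 lands with bottom-row=0; cleared 0 line(s) (total 0); column heights now [0 1 1 2 0 0], max=2
Drop 2: T rot3 at col 3 lands with bottom-row=1; cleared 0 line(s) (total 0); column heights now [0 1 1 3 4 0], max=4
Drop 3: I rot2 at col 2 lands with bottom-row=4; cleared 0 line(s) (total 0); column heights now [0 1 5 5 5 5], max=5

Answer: 0 1 5 5 5 5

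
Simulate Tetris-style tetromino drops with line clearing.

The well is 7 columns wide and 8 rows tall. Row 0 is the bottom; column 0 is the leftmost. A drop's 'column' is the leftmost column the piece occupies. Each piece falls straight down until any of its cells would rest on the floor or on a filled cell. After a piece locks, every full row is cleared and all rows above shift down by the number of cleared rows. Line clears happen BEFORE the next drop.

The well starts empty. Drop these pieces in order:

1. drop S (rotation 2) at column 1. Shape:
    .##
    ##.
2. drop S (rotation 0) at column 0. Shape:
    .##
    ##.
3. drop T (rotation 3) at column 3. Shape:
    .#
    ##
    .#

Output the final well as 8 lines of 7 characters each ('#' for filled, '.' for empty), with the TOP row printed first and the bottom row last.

Drop 1: S rot2 at col 1 lands with bottom-row=0; cleared 0 line(s) (total 0); column heights now [0 1 2 2 0 0 0], max=2
Drop 2: S rot0 at col 0 lands with bottom-row=1; cleared 0 line(s) (total 0); column heights now [2 3 3 2 0 0 0], max=3
Drop 3: T rot3 at col 3 lands with bottom-row=1; cleared 0 line(s) (total 0); column heights now [2 3 3 3 4 0 0], max=4

Answer: .......
.......
.......
.......
....#..
.####..
#####..
.##....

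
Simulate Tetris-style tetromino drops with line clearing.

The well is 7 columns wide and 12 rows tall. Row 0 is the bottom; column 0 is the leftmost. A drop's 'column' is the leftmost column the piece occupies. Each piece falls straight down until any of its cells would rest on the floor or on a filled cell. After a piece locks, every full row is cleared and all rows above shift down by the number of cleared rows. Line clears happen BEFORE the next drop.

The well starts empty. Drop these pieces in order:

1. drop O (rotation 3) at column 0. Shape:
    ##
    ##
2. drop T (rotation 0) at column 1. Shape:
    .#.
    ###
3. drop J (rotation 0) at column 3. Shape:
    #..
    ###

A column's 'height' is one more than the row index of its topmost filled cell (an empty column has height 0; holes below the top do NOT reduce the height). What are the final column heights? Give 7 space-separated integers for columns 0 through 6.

Drop 1: O rot3 at col 0 lands with bottom-row=0; cleared 0 line(s) (total 0); column heights now [2 2 0 0 0 0 0], max=2
Drop 2: T rot0 at col 1 lands with bottom-row=2; cleared 0 line(s) (total 0); column heights now [2 3 4 3 0 0 0], max=4
Drop 3: J rot0 at col 3 lands with bottom-row=3; cleared 0 line(s) (total 0); column heights now [2 3 4 5 4 4 0], max=5

Answer: 2 3 4 5 4 4 0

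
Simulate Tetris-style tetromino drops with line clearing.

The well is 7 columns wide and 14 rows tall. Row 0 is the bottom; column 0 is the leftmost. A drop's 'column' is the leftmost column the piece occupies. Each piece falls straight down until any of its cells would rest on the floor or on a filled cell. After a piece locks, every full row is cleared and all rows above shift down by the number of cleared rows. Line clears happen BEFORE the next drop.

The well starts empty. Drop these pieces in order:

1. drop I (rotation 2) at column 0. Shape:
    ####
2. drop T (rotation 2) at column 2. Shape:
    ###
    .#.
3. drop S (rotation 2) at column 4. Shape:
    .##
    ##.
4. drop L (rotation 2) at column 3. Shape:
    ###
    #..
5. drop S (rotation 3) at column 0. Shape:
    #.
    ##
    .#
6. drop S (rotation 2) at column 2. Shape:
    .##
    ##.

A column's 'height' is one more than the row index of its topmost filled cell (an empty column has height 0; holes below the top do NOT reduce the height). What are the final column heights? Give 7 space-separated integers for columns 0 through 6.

Drop 1: I rot2 at col 0 lands with bottom-row=0; cleared 0 line(s) (total 0); column heights now [1 1 1 1 0 0 0], max=1
Drop 2: T rot2 at col 2 lands with bottom-row=1; cleared 0 line(s) (total 0); column heights now [1 1 3 3 3 0 0], max=3
Drop 3: S rot2 at col 4 lands with bottom-row=3; cleared 0 line(s) (total 0); column heights now [1 1 3 3 4 5 5], max=5
Drop 4: L rot2 at col 3 lands with bottom-row=4; cleared 0 line(s) (total 0); column heights now [1 1 3 6 6 6 5], max=6
Drop 5: S rot3 at col 0 lands with bottom-row=1; cleared 0 line(s) (total 0); column heights now [4 3 3 6 6 6 5], max=6
Drop 6: S rot2 at col 2 lands with bottom-row=6; cleared 0 line(s) (total 0); column heights now [4 3 7 8 8 6 5], max=8

Answer: 4 3 7 8 8 6 5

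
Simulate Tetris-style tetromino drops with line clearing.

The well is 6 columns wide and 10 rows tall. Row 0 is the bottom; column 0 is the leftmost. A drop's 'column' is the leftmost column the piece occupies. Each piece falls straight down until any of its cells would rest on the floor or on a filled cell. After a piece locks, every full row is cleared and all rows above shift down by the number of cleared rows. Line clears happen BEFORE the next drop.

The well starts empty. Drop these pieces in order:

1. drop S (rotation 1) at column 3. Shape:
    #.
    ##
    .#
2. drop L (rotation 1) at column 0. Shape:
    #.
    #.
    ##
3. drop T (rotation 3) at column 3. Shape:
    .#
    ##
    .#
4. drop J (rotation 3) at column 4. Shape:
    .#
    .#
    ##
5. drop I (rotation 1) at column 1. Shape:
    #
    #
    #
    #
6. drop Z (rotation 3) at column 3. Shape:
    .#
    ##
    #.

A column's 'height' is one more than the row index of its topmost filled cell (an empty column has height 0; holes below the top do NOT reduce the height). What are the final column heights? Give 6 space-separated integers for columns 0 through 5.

Answer: 3 5 0 7 8 8

Derivation:
Drop 1: S rot1 at col 3 lands with bottom-row=0; cleared 0 line(s) (total 0); column heights now [0 0 0 3 2 0], max=3
Drop 2: L rot1 at col 0 lands with bottom-row=0; cleared 0 line(s) (total 0); column heights now [3 1 0 3 2 0], max=3
Drop 3: T rot3 at col 3 lands with bottom-row=2; cleared 0 line(s) (total 0); column heights now [3 1 0 4 5 0], max=5
Drop 4: J rot3 at col 4 lands with bottom-row=5; cleared 0 line(s) (total 0); column heights now [3 1 0 4 6 8], max=8
Drop 5: I rot1 at col 1 lands with bottom-row=1; cleared 0 line(s) (total 0); column heights now [3 5 0 4 6 8], max=8
Drop 6: Z rot3 at col 3 lands with bottom-row=5; cleared 0 line(s) (total 0); column heights now [3 5 0 7 8 8], max=8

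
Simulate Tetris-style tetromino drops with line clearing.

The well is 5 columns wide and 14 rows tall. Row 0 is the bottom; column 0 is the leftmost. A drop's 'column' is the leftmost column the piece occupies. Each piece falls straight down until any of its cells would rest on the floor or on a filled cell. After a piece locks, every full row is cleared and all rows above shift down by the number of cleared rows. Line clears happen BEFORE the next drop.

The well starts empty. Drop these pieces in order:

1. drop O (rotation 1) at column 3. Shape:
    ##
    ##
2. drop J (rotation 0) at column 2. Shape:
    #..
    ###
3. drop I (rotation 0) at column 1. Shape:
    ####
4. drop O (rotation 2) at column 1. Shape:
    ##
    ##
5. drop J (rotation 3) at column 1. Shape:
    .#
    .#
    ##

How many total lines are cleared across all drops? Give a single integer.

Drop 1: O rot1 at col 3 lands with bottom-row=0; cleared 0 line(s) (total 0); column heights now [0 0 0 2 2], max=2
Drop 2: J rot0 at col 2 lands with bottom-row=2; cleared 0 line(s) (total 0); column heights now [0 0 4 3 3], max=4
Drop 3: I rot0 at col 1 lands with bottom-row=4; cleared 0 line(s) (total 0); column heights now [0 5 5 5 5], max=5
Drop 4: O rot2 at col 1 lands with bottom-row=5; cleared 0 line(s) (total 0); column heights now [0 7 7 5 5], max=7
Drop 5: J rot3 at col 1 lands with bottom-row=7; cleared 0 line(s) (total 0); column heights now [0 8 10 5 5], max=10

Answer: 0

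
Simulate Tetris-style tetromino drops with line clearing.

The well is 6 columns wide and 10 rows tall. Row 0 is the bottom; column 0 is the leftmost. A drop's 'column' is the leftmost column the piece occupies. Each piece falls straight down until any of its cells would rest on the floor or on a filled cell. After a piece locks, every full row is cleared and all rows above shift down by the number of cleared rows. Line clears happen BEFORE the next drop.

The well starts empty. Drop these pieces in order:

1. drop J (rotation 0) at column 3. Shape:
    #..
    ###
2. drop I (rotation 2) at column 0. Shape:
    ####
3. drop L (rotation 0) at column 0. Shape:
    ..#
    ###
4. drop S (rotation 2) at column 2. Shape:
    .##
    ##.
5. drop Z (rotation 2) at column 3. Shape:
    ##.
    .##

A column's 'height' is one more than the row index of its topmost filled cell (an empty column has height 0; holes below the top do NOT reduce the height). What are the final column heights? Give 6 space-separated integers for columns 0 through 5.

Answer: 4 4 6 9 9 8

Derivation:
Drop 1: J rot0 at col 3 lands with bottom-row=0; cleared 0 line(s) (total 0); column heights now [0 0 0 2 1 1], max=2
Drop 2: I rot2 at col 0 lands with bottom-row=2; cleared 0 line(s) (total 0); column heights now [3 3 3 3 1 1], max=3
Drop 3: L rot0 at col 0 lands with bottom-row=3; cleared 0 line(s) (total 0); column heights now [4 4 5 3 1 1], max=5
Drop 4: S rot2 at col 2 lands with bottom-row=5; cleared 0 line(s) (total 0); column heights now [4 4 6 7 7 1], max=7
Drop 5: Z rot2 at col 3 lands with bottom-row=7; cleared 0 line(s) (total 0); column heights now [4 4 6 9 9 8], max=9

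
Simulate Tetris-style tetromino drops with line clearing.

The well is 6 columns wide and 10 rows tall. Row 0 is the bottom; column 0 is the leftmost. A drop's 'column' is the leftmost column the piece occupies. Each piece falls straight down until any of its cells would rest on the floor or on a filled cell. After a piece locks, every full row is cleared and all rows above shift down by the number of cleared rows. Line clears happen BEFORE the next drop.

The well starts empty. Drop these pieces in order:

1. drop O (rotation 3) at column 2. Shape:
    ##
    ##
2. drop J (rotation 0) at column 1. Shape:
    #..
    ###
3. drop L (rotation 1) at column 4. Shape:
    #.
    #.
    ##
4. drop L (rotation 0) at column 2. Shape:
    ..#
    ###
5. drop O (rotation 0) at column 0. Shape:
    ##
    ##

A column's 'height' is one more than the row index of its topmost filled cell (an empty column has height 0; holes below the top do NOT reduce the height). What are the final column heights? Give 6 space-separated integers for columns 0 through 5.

Answer: 6 6 4 4 5 1

Derivation:
Drop 1: O rot3 at col 2 lands with bottom-row=0; cleared 0 line(s) (total 0); column heights now [0 0 2 2 0 0], max=2
Drop 2: J rot0 at col 1 lands with bottom-row=2; cleared 0 line(s) (total 0); column heights now [0 4 3 3 0 0], max=4
Drop 3: L rot1 at col 4 lands with bottom-row=0; cleared 0 line(s) (total 0); column heights now [0 4 3 3 3 1], max=4
Drop 4: L rot0 at col 2 lands with bottom-row=3; cleared 0 line(s) (total 0); column heights now [0 4 4 4 5 1], max=5
Drop 5: O rot0 at col 0 lands with bottom-row=4; cleared 0 line(s) (total 0); column heights now [6 6 4 4 5 1], max=6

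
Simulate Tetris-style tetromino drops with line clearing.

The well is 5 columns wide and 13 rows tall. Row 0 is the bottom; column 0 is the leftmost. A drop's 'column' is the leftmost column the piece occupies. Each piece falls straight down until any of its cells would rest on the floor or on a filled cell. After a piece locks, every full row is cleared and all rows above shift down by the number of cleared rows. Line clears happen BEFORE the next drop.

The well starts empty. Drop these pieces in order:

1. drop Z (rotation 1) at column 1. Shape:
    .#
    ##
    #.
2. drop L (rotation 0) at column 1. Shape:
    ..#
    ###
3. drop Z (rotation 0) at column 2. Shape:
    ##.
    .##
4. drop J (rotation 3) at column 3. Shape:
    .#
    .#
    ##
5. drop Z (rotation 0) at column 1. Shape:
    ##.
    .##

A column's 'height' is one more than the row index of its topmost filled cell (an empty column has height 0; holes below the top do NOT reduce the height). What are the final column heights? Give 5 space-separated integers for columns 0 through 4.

Drop 1: Z rot1 at col 1 lands with bottom-row=0; cleared 0 line(s) (total 0); column heights now [0 2 3 0 0], max=3
Drop 2: L rot0 at col 1 lands with bottom-row=3; cleared 0 line(s) (total 0); column heights now [0 4 4 5 0], max=5
Drop 3: Z rot0 at col 2 lands with bottom-row=5; cleared 0 line(s) (total 0); column heights now [0 4 7 7 6], max=7
Drop 4: J rot3 at col 3 lands with bottom-row=7; cleared 0 line(s) (total 0); column heights now [0 4 7 8 10], max=10
Drop 5: Z rot0 at col 1 lands with bottom-row=8; cleared 0 line(s) (total 0); column heights now [0 10 10 9 10], max=10

Answer: 0 10 10 9 10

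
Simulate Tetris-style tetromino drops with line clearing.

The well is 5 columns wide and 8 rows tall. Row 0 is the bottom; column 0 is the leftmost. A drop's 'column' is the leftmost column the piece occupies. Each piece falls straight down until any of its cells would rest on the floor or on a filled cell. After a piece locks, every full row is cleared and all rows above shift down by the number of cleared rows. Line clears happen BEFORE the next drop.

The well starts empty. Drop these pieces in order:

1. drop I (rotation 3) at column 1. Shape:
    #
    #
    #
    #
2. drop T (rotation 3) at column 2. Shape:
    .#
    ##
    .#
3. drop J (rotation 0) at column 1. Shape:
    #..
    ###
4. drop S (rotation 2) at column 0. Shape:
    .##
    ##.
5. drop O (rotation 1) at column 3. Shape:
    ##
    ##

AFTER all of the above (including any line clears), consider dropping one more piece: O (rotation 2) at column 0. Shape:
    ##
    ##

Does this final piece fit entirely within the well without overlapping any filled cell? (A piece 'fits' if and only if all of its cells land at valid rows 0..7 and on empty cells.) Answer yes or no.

Answer: no

Derivation:
Drop 1: I rot3 at col 1 lands with bottom-row=0; cleared 0 line(s) (total 0); column heights now [0 4 0 0 0], max=4
Drop 2: T rot3 at col 2 lands with bottom-row=0; cleared 0 line(s) (total 0); column heights now [0 4 2 3 0], max=4
Drop 3: J rot0 at col 1 lands with bottom-row=4; cleared 0 line(s) (total 0); column heights now [0 6 5 5 0], max=6
Drop 4: S rot2 at col 0 lands with bottom-row=6; cleared 0 line(s) (total 0); column heights now [7 8 8 5 0], max=8
Drop 5: O rot1 at col 3 lands with bottom-row=5; cleared 0 line(s) (total 0); column heights now [7 8 8 7 7], max=8
Test piece O rot2 at col 0 (width 2): heights before test = [7 8 8 7 7]; fits = False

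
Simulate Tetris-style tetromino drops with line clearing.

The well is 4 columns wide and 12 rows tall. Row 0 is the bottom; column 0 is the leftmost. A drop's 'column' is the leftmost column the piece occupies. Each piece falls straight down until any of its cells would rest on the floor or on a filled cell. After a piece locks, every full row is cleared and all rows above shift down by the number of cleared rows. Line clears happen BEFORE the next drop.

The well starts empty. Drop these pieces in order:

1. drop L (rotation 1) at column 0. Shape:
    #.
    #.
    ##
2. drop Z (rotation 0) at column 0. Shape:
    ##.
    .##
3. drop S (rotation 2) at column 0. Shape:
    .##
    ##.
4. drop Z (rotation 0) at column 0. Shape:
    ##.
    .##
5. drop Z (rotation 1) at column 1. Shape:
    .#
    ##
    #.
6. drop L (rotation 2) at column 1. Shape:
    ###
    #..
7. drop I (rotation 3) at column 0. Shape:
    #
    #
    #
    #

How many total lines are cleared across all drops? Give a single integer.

Answer: 1

Derivation:
Drop 1: L rot1 at col 0 lands with bottom-row=0; cleared 0 line(s) (total 0); column heights now [3 1 0 0], max=3
Drop 2: Z rot0 at col 0 lands with bottom-row=2; cleared 0 line(s) (total 0); column heights now [4 4 3 0], max=4
Drop 3: S rot2 at col 0 lands with bottom-row=4; cleared 0 line(s) (total 0); column heights now [5 6 6 0], max=6
Drop 4: Z rot0 at col 0 lands with bottom-row=6; cleared 0 line(s) (total 0); column heights now [8 8 7 0], max=8
Drop 5: Z rot1 at col 1 lands with bottom-row=8; cleared 0 line(s) (total 0); column heights now [8 10 11 0], max=11
Drop 6: L rot2 at col 1 lands with bottom-row=10; cleared 0 line(s) (total 0); column heights now [8 12 12 12], max=12
Drop 7: I rot3 at col 0 lands with bottom-row=8; cleared 1 line(s) (total 1); column heights now [11 11 11 0], max=11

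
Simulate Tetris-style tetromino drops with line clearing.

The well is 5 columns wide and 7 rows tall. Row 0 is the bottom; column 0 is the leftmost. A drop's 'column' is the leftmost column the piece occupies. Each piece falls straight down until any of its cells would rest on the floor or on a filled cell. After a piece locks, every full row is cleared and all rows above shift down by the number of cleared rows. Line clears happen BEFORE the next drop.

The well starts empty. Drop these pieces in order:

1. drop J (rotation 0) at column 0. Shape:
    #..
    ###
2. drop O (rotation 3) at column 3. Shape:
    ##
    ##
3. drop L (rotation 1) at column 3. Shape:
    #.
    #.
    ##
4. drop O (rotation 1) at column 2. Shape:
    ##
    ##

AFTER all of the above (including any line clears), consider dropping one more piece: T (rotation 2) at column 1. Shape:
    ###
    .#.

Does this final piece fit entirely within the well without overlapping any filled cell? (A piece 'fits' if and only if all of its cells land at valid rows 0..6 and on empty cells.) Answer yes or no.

Answer: no

Derivation:
Drop 1: J rot0 at col 0 lands with bottom-row=0; cleared 0 line(s) (total 0); column heights now [2 1 1 0 0], max=2
Drop 2: O rot3 at col 3 lands with bottom-row=0; cleared 1 line(s) (total 1); column heights now [1 0 0 1 1], max=1
Drop 3: L rot1 at col 3 lands with bottom-row=1; cleared 0 line(s) (total 1); column heights now [1 0 0 4 2], max=4
Drop 4: O rot1 at col 2 lands with bottom-row=4; cleared 0 line(s) (total 1); column heights now [1 0 6 6 2], max=6
Test piece T rot2 at col 1 (width 3): heights before test = [1 0 6 6 2]; fits = False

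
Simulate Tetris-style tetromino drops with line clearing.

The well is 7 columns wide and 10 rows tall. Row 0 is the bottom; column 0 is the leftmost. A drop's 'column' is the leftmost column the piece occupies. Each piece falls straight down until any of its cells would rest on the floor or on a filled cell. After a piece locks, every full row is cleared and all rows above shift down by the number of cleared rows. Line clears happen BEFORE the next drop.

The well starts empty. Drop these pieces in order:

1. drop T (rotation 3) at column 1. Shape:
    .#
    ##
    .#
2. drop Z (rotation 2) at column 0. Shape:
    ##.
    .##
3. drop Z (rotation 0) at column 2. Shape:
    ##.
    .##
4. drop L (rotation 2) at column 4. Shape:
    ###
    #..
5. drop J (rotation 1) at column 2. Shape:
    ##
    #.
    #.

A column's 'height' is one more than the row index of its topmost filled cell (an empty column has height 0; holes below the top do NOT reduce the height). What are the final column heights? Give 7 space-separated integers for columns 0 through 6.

Drop 1: T rot3 at col 1 lands with bottom-row=0; cleared 0 line(s) (total 0); column heights now [0 2 3 0 0 0 0], max=3
Drop 2: Z rot2 at col 0 lands with bottom-row=3; cleared 0 line(s) (total 0); column heights now [5 5 4 0 0 0 0], max=5
Drop 3: Z rot0 at col 2 lands with bottom-row=3; cleared 0 line(s) (total 0); column heights now [5 5 5 5 4 0 0], max=5
Drop 4: L rot2 at col 4 lands with bottom-row=4; cleared 0 line(s) (total 0); column heights now [5 5 5 5 6 6 6], max=6
Drop 5: J rot1 at col 2 lands with bottom-row=5; cleared 0 line(s) (total 0); column heights now [5 5 8 8 6 6 6], max=8

Answer: 5 5 8 8 6 6 6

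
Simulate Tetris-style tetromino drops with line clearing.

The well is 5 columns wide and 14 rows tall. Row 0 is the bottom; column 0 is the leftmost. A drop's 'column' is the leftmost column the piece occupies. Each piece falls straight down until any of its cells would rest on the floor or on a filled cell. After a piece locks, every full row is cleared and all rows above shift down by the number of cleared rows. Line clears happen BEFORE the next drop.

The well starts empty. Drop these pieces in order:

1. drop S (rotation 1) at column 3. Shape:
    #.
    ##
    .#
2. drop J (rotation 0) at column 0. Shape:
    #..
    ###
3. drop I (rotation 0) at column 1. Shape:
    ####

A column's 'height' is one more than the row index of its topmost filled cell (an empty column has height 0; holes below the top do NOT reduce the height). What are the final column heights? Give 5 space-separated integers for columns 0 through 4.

Answer: 2 4 4 4 4

Derivation:
Drop 1: S rot1 at col 3 lands with bottom-row=0; cleared 0 line(s) (total 0); column heights now [0 0 0 3 2], max=3
Drop 2: J rot0 at col 0 lands with bottom-row=0; cleared 0 line(s) (total 0); column heights now [2 1 1 3 2], max=3
Drop 3: I rot0 at col 1 lands with bottom-row=3; cleared 0 line(s) (total 0); column heights now [2 4 4 4 4], max=4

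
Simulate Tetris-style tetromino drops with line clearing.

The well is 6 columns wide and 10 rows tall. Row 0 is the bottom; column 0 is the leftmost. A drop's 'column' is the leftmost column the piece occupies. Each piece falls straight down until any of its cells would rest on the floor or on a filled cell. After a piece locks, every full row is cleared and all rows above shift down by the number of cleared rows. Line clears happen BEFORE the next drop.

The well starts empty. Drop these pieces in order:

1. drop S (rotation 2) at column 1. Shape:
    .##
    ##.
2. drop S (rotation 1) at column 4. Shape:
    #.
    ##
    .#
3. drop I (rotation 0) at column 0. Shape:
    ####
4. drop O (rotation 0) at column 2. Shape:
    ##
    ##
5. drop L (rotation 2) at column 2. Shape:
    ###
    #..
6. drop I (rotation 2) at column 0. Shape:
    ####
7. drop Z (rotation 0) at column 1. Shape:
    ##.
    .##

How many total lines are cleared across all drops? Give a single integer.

Answer: 0

Derivation:
Drop 1: S rot2 at col 1 lands with bottom-row=0; cleared 0 line(s) (total 0); column heights now [0 1 2 2 0 0], max=2
Drop 2: S rot1 at col 4 lands with bottom-row=0; cleared 0 line(s) (total 0); column heights now [0 1 2 2 3 2], max=3
Drop 3: I rot0 at col 0 lands with bottom-row=2; cleared 0 line(s) (total 0); column heights now [3 3 3 3 3 2], max=3
Drop 4: O rot0 at col 2 lands with bottom-row=3; cleared 0 line(s) (total 0); column heights now [3 3 5 5 3 2], max=5
Drop 5: L rot2 at col 2 lands with bottom-row=5; cleared 0 line(s) (total 0); column heights now [3 3 7 7 7 2], max=7
Drop 6: I rot2 at col 0 lands with bottom-row=7; cleared 0 line(s) (total 0); column heights now [8 8 8 8 7 2], max=8
Drop 7: Z rot0 at col 1 lands with bottom-row=8; cleared 0 line(s) (total 0); column heights now [8 10 10 9 7 2], max=10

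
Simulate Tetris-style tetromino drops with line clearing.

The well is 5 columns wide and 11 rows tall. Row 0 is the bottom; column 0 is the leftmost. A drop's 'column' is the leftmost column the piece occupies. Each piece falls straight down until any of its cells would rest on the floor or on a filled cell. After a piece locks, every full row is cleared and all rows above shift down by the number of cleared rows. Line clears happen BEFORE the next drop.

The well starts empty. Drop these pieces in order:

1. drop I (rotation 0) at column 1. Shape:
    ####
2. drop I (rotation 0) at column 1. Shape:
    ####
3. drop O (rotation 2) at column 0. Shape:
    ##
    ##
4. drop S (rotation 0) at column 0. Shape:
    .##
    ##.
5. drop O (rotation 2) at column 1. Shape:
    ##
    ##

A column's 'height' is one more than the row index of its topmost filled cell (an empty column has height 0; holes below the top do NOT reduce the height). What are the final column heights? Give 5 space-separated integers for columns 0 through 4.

Answer: 5 8 8 2 2

Derivation:
Drop 1: I rot0 at col 1 lands with bottom-row=0; cleared 0 line(s) (total 0); column heights now [0 1 1 1 1], max=1
Drop 2: I rot0 at col 1 lands with bottom-row=1; cleared 0 line(s) (total 0); column heights now [0 2 2 2 2], max=2
Drop 3: O rot2 at col 0 lands with bottom-row=2; cleared 0 line(s) (total 0); column heights now [4 4 2 2 2], max=4
Drop 4: S rot0 at col 0 lands with bottom-row=4; cleared 0 line(s) (total 0); column heights now [5 6 6 2 2], max=6
Drop 5: O rot2 at col 1 lands with bottom-row=6; cleared 0 line(s) (total 0); column heights now [5 8 8 2 2], max=8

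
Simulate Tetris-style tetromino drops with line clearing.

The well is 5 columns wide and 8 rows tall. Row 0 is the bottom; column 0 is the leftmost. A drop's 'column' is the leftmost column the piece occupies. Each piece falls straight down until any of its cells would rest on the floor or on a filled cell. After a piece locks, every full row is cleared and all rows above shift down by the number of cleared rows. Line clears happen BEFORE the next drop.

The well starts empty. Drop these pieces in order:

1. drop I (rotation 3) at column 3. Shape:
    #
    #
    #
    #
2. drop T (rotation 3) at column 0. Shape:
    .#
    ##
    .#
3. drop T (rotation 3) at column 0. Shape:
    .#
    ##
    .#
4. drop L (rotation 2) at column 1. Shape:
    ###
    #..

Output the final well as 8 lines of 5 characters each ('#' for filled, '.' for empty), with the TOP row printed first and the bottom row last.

Answer: .###.
.#...
.#...
##...
.#.#.
.#.#.
##.#.
.#.#.

Derivation:
Drop 1: I rot3 at col 3 lands with bottom-row=0; cleared 0 line(s) (total 0); column heights now [0 0 0 4 0], max=4
Drop 2: T rot3 at col 0 lands with bottom-row=0; cleared 0 line(s) (total 0); column heights now [2 3 0 4 0], max=4
Drop 3: T rot3 at col 0 lands with bottom-row=3; cleared 0 line(s) (total 0); column heights now [5 6 0 4 0], max=6
Drop 4: L rot2 at col 1 lands with bottom-row=6; cleared 0 line(s) (total 0); column heights now [5 8 8 8 0], max=8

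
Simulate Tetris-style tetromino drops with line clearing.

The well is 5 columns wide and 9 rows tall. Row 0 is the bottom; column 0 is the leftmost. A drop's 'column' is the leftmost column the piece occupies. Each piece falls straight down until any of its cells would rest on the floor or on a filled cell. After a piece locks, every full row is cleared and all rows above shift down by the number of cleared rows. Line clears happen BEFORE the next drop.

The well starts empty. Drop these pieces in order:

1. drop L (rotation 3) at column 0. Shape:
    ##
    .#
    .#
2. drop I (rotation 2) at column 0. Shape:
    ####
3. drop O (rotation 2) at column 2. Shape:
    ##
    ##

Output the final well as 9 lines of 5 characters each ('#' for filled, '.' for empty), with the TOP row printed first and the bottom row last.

Drop 1: L rot3 at col 0 lands with bottom-row=0; cleared 0 line(s) (total 0); column heights now [3 3 0 0 0], max=3
Drop 2: I rot2 at col 0 lands with bottom-row=3; cleared 0 line(s) (total 0); column heights now [4 4 4 4 0], max=4
Drop 3: O rot2 at col 2 lands with bottom-row=4; cleared 0 line(s) (total 0); column heights now [4 4 6 6 0], max=6

Answer: .....
.....
.....
..##.
..##.
####.
##...
.#...
.#...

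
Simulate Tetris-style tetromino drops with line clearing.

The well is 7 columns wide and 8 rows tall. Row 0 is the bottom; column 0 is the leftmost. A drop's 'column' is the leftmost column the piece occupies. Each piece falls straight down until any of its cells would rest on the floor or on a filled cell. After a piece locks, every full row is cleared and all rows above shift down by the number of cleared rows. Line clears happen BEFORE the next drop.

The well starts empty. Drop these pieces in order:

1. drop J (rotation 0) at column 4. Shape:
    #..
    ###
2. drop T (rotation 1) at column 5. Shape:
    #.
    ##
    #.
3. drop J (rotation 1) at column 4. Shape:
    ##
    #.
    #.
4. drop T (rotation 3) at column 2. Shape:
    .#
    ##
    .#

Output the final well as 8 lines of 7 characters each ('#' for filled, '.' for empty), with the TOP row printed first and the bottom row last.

Answer: .......
.......
.......
....##.
....##.
...####
..####.
...####

Derivation:
Drop 1: J rot0 at col 4 lands with bottom-row=0; cleared 0 line(s) (total 0); column heights now [0 0 0 0 2 1 1], max=2
Drop 2: T rot1 at col 5 lands with bottom-row=1; cleared 0 line(s) (total 0); column heights now [0 0 0 0 2 4 3], max=4
Drop 3: J rot1 at col 4 lands with bottom-row=2; cleared 0 line(s) (total 0); column heights now [0 0 0 0 5 5 3], max=5
Drop 4: T rot3 at col 2 lands with bottom-row=0; cleared 0 line(s) (total 0); column heights now [0 0 2 3 5 5 3], max=5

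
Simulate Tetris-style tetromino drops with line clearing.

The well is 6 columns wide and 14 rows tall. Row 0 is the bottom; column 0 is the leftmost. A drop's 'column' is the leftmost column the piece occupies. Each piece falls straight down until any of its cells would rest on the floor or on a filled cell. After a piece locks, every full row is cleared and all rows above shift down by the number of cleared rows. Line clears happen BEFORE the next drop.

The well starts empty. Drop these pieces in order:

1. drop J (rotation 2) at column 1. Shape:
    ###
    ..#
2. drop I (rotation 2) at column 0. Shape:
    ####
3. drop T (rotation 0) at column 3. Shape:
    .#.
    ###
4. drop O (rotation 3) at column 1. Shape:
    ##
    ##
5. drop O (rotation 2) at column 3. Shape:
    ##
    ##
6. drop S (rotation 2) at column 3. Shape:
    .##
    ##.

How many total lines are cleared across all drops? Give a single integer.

Answer: 0

Derivation:
Drop 1: J rot2 at col 1 lands with bottom-row=0; cleared 0 line(s) (total 0); column heights now [0 2 2 2 0 0], max=2
Drop 2: I rot2 at col 0 lands with bottom-row=2; cleared 0 line(s) (total 0); column heights now [3 3 3 3 0 0], max=3
Drop 3: T rot0 at col 3 lands with bottom-row=3; cleared 0 line(s) (total 0); column heights now [3 3 3 4 5 4], max=5
Drop 4: O rot3 at col 1 lands with bottom-row=3; cleared 0 line(s) (total 0); column heights now [3 5 5 4 5 4], max=5
Drop 5: O rot2 at col 3 lands with bottom-row=5; cleared 0 line(s) (total 0); column heights now [3 5 5 7 7 4], max=7
Drop 6: S rot2 at col 3 lands with bottom-row=7; cleared 0 line(s) (total 0); column heights now [3 5 5 8 9 9], max=9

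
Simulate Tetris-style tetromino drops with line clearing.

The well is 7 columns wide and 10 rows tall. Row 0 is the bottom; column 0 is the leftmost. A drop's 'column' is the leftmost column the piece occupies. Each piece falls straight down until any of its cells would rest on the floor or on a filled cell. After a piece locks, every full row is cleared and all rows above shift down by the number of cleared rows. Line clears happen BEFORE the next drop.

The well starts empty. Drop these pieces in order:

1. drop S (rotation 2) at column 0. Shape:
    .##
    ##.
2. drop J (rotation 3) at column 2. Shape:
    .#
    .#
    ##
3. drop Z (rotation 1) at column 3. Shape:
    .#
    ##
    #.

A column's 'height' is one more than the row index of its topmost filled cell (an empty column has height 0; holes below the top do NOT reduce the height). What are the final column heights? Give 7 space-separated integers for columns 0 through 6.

Answer: 1 2 3 7 8 0 0

Derivation:
Drop 1: S rot2 at col 0 lands with bottom-row=0; cleared 0 line(s) (total 0); column heights now [1 2 2 0 0 0 0], max=2
Drop 2: J rot3 at col 2 lands with bottom-row=2; cleared 0 line(s) (total 0); column heights now [1 2 3 5 0 0 0], max=5
Drop 3: Z rot1 at col 3 lands with bottom-row=5; cleared 0 line(s) (total 0); column heights now [1 2 3 7 8 0 0], max=8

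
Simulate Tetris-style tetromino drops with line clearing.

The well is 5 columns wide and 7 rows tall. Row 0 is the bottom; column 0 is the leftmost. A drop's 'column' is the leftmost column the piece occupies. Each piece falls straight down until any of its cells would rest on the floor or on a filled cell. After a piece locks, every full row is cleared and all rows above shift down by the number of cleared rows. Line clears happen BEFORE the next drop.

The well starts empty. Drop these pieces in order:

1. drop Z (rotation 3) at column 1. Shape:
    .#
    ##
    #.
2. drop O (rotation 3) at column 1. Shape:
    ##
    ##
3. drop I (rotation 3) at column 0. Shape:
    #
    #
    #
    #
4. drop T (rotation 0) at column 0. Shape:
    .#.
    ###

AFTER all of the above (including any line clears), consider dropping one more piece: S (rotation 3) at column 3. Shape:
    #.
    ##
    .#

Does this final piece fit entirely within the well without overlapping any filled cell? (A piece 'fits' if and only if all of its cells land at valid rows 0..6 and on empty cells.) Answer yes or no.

Drop 1: Z rot3 at col 1 lands with bottom-row=0; cleared 0 line(s) (total 0); column heights now [0 2 3 0 0], max=3
Drop 2: O rot3 at col 1 lands with bottom-row=3; cleared 0 line(s) (total 0); column heights now [0 5 5 0 0], max=5
Drop 3: I rot3 at col 0 lands with bottom-row=0; cleared 0 line(s) (total 0); column heights now [4 5 5 0 0], max=5
Drop 4: T rot0 at col 0 lands with bottom-row=5; cleared 0 line(s) (total 0); column heights now [6 7 6 0 0], max=7
Test piece S rot3 at col 3 (width 2): heights before test = [6 7 6 0 0]; fits = True

Answer: yes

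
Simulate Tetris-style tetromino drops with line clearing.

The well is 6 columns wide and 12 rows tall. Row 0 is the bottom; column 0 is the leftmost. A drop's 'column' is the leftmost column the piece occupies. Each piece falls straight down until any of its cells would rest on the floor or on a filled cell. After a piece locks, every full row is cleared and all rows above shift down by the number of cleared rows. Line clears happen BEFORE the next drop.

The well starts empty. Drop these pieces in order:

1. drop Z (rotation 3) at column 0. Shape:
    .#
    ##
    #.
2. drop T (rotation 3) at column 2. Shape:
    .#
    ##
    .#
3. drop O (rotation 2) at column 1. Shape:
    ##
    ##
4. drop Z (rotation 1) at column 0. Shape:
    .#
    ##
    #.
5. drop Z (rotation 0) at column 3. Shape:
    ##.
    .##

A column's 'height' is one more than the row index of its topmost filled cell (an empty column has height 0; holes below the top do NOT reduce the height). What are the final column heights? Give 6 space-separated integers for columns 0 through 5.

Drop 1: Z rot3 at col 0 lands with bottom-row=0; cleared 0 line(s) (total 0); column heights now [2 3 0 0 0 0], max=3
Drop 2: T rot3 at col 2 lands with bottom-row=0; cleared 0 line(s) (total 0); column heights now [2 3 2 3 0 0], max=3
Drop 3: O rot2 at col 1 lands with bottom-row=3; cleared 0 line(s) (total 0); column heights now [2 5 5 3 0 0], max=5
Drop 4: Z rot1 at col 0 lands with bottom-row=4; cleared 0 line(s) (total 0); column heights now [6 7 5 3 0 0], max=7
Drop 5: Z rot0 at col 3 lands with bottom-row=2; cleared 0 line(s) (total 0); column heights now [6 7 5 4 4 3], max=7

Answer: 6 7 5 4 4 3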